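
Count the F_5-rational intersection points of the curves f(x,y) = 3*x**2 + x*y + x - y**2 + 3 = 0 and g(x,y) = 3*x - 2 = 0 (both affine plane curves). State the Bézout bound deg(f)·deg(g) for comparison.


Common zeros: {(4, 0), (4, 4)}; count = 2; Bézout bound = 2.

deg(f) = 2, deg(g) = 1, so Bézout bound = 2.
Scan x ∈ F_5. For each x, list the y ∈ F_5 with f(x, y) ≡ 0 and those with g(x, y) ≡ 0 (mod 5); the common zeros in that column are the intersection.
  x = 0: f ≡ 0 at y ∈ ∅; g ≡ 0 at y ∈ ∅; common: ∅.
  x = 1: f ≡ 0 at y ∈ {2, 4}; g ≡ 0 at y ∈ ∅; common: ∅.
  x = 2: f ≡ 0 at y ∈ ∅; g ≡ 0 at y ∈ ∅; common: ∅.
  x = 3: f ≡ 0 at y ∈ {1, 2}; g ≡ 0 at y ∈ ∅; common: ∅.
  x = 4: f ≡ 0 at y ∈ {0, 4}; g ≡ 0 at y ∈ {0, 1, 2, 3, 4}; common: {0, 4}.
Collecting: common zeros = {(4, 0), (4, 4)}, so the count is 2.
Comparison with the Bézout bound: 2 ≤ 2 = deg(f)·deg(g), as expected for curves with no common component (the bound is attained).


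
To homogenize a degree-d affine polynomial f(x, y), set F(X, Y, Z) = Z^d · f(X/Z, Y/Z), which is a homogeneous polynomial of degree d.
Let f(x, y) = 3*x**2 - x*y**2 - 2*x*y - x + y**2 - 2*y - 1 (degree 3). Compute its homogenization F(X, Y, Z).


F(X, Y, Z) = 3*X**2*Z - X*Y**2 - 2*X*Y*Z - X*Z**2 + Y**2*Z - 2*Y*Z**2 - Z**3

deg(f) = 3.
Substitute x = X/Z, y = Y/Z into f, then multiply by Z^3.
  monomial 3·x^2·y^0 ↦ 3·X^2·Y^0·Z^1.
  monomial -1·x^1·y^2 ↦ -1·X^1·Y^2·Z^0.
  monomial -2·x^1·y^1 ↦ -2·X^1·Y^1·Z^1.
  monomial -1·x^1·y^0 ↦ -1·X^1·Y^0·Z^2.
  monomial 1·x^0·y^2 ↦ 1·X^0·Y^2·Z^1.
  monomial -2·x^0·y^1 ↦ -2·X^0·Y^1·Z^2.
  monomial -1·x^0·y^0 ↦ -1·X^0·Y^0·Z^3.
Collecting: F(X, Y, Z) = 3*X**2*Z - X*Y**2 - 2*X*Y*Z - X*Z**2 + Y**2*Z - 2*Y*Z**2 - Z**3.


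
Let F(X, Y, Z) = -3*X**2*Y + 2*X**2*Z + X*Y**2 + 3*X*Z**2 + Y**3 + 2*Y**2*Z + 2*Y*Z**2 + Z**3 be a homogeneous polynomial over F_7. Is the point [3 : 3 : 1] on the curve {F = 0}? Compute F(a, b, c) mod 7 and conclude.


F(3,3,1) ≡ 4 (mod 7); P is NOT on the curve.

Evaluate F(3, 3, 1) term-by-term (mod 7).
  -3*X**2*Y ↦ -3·9·3·1 = -81
  2*X**2*Z ↦ 2·9·1·1 = 18
  X*Y**2 ↦ 1·3·9·1 = 27
  3*X*Z**2 ↦ 3·3·1·1 = 9
  Y**3 ↦ 1·1·27·1 = 27
  2*Y**2*Z ↦ 2·1·9·1 = 18
  2*Y*Z**2 ↦ 2·1·3·1 = 6
  Z**3 ↦ 1·1·1·1 = 1
Sum: F(3, 3, 1) = (-81) + (18) + (27) + (9) + (27) + (18) + (6) + (1) = 25.
Reducing mod 7: 25 ≡ 4 (mod 7).
Since F(a, b, c) ≡ 4 ≠ 0 (mod 7), P does NOT lie on the curve.


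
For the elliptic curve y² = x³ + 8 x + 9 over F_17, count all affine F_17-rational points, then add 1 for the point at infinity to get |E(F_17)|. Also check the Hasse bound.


Affine points = {(0, 3), (0, 14), (1, 1), (1, 16), (2, 4), (2, 13), (3, 3), (3, 14), (5, 2), (5, 15), (6, 1), (6, 16), (7, 0), (10, 1), (10, 16), (11, 0), (13, 7), (13, 10), (14, 3), (14, 14), (15, 6), (15, 11), (16, 0)}; affine count = 23; |E(F_17)| = 24.

Discriminant check: Δ ∝ 4a³ + 27b² = 4·8³ + 27·9² = 4·512 + 27·81 ≡ 2 (mod 17). Nonzero ⇒ E is nonsingular.
For each x ∈ F_17, compute rhs = x³ + 8·x + 9 mod 17, then count y ∈ F_17 with y² ≡ rhs.
  x = 0: rhs = 9, matching y values: 3, 14 (2 points).
  x = 1: rhs = 1, matching y values: 1, 16 (2 points).
  x = 2: rhs = 16, matching y values: 4, 13 (2 points).
  x = 3: rhs = 9, matching y values: 3, 14 (2 points).
  x = 4: rhs = 3, matching y values: none (0 points).
  x = 5: rhs = 4, matching y values: 2, 15 (2 points).
  x = 6: rhs = 1, matching y values: 1, 16 (2 points).
  x = 7: rhs = 0, matching y values: 0 (1 points).
  x = 8: rhs = 7, matching y values: none (0 points).
  x = 9: rhs = 11, matching y values: none (0 points).
  x = 10: rhs = 1, matching y values: 1, 16 (2 points).
  x = 11: rhs = 0, matching y values: 0 (1 points).
  x = 12: rhs = 14, matching y values: none (0 points).
  x = 13: rhs = 15, matching y values: 7, 10 (2 points).
  x = 14: rhs = 9, matching y values: 3, 14 (2 points).
  x = 15: rhs = 2, matching y values: 6, 11 (2 points).
  x = 16: rhs = 0, matching y values: 0 (1 points).
Total affine count: 23.
Full point count |E(F_17)| = 23 + 1 = 24.
Hasse bound: |24 − (17+1)| = |6| = 6 ≤ 2√17 ≈ 8.2462 ✓.


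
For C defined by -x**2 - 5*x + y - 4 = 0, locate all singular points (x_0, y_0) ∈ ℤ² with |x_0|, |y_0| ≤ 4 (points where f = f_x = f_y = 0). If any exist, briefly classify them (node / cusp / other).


No singular points in the scanned grid; C is smooth there.

Compute partial derivatives:
  f_x = -2*x - 5.
  f_y = 1.
f_y = 1 is a nonzero constant, so f_y never vanishes: no point (x, y) can satisfy f = f_x = f_y = 0. In particular no (x, y) ∈ {−4, ..., 4}² is singular; the curve is smooth.


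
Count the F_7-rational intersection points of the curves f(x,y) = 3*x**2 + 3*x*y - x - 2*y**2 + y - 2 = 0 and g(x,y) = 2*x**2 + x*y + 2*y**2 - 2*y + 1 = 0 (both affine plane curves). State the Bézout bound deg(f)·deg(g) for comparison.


Common zeros: ∅; count = 0; Bézout bound = 4.

deg(f) = 2, deg(g) = 2, so Bézout bound = 4.
Scan x ∈ F_7. For each x, list the y ∈ F_7 with f(x, y) ≡ 0 and those with g(x, y) ≡ 0 (mod 7); the common zeros in that column are the intersection.
  x = 0: f ≡ 0 at y ∈ ∅; g ≡ 0 at y ∈ ∅; common: ∅.
  x = 1: f ≡ 0 at y ∈ {0, 2}; g ≡ 0 at y ∈ ∅; common: ∅.
  x = 2: f ≡ 0 at y ∈ {2, 5}; g ≡ 0 at y ∈ ∅; common: ∅.
  x = 3: f ≡ 0 at y ∈ ∅; g ≡ 0 at y ∈ ∅; common: ∅.
  x = 4: f ≡ 0 at y ∈ {0, 3}; g ≡ 0 at y ∈ ∅; common: ∅.
  x = 5: f ≡ 0 at y ∈ {3, 5}; g ≡ 0 at y ∈ {1}; common: ∅.
  x = 6: f ≡ 0 at y ∈ ∅; g ≡ 0 at y ∈ ∅; common: ∅.
Collecting: common zeros = ∅, so the count is 0.
Comparison with the Bézout bound: 0 ≤ 4 = deg(f)·deg(g), as expected for curves with no common component (the affine F_7-count falls short of the bound because intersections may lie at infinity, over extension fields, or carry multiplicity).


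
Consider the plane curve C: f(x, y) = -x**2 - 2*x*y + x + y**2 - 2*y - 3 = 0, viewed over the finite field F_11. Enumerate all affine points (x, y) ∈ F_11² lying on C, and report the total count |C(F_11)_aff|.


Affine F_11-points: {(0, 3), (0, 10), (2, 8), (2, 9), (3, 9), (3, 10), (5, 4), (5, 8), (6, 0), (6, 3), (10, 4), (10, 7)}; count = 12.

For each of the 121 pairs (x, y) ∈ F_11², evaluate f(x, y) mod 11. Record the zeros.
  x = 0: [0↦8, 1↦7, 2↦8, 3↦0, 4↦5, 5↦1, 6↦10, 7↦10, 8↦1, 9↦5, 10↦0]  zeros at y ∈ {3, 10}
  x = 1: [0↦8, 1↦5, 2↦4, 3↦5, 4↦8, 5↦2, 6↦9, 7↦7, 8↦7, 9↦9, 10↦2]  zeros at y ∈ ∅
  x = 2: [0↦6, 1↦1, 2↦9, 3↦8, 4↦9, 5↦1, 6↦6, 7↦2, 8↦0, 9↦0, 10↦2]  zeros at y ∈ {8, 9}
  x = 3: [0↦2, 1↦6, 2↦1, 3↦9, 4↦8, 5↦9, 6↦1, 7↦6, 8↦2, 9↦0, 10↦0]  zeros at y ∈ {9, 10}
  x = 4: [0↦7, 1↦9, 2↦2, 3↦8, 4↦5, 5↦4, 6↦5, 7↦8, 8↦2, 9↦9, 10↦7]  zeros at y ∈ ∅
  x = 5: [0↦10, 1↦10, 2↦1, 3↦5, 4↦0, 5↦8, 6↦7, 7↦8, 8↦0, 9↦5, 10↦1]  zeros at y ∈ {4, 8}
  x = 6: [0↦0, 1↦9, 2↦9, 3↦0, 4↦4, 5↦10, 6↦7, 7↦6, 8↦7, 9↦10, 10↦4]  zeros at y ∈ {0, 3}
  x = 7: [0↦10, 1↦6, 2↦4, 3↦4, 4↦6, 5↦10, 6↦5, 7↦2, 8↦1, 9↦2, 10↦5]  zeros at y ∈ ∅
  x = 8: [0↦7, 1↦1, 2↦8, 3↦6, 4↦6, 5↦8, 6↦1, 7↦7, 8↦4, 9↦3, 10↦4]  zeros at y ∈ ∅
  x = 9: [0↦2, 1↦5, 2↦10, 3↦6, 4↦4, 5↦4, 6↦6, 7↦10, 8↦5, 9↦2, 10↦1]  zeros at y ∈ ∅
  x = 10: [0↦6, 1↦7, 2↦10, 3↦4, 4↦0, 5↦9, 6↦9, 7↦0, 8↦4, 9↦10, 10↦7]  zeros at y ∈ {4, 7}
Collecting zeros: affine points = {(0, 3), (0, 10), (2, 8), (2, 9), (3, 9), (3, 10), (5, 4), (5, 8), (6, 0), (6, 3), (10, 4), (10, 7)}.
Total count |C(F_11)_aff| = 12.


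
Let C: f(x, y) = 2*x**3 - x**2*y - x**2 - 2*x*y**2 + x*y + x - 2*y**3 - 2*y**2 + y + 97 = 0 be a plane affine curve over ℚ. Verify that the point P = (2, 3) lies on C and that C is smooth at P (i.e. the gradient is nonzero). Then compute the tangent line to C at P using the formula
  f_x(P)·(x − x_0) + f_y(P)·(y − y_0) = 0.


Tangent line at P: -6*x - 91*y + 285 = 0.

Step 1: f(2, 3) = 0, so P lies on C.
Step 2: partial derivatives
  f_x(x, y) = 6*x**2 - 2*x*y - 2*x - 2*y**2 + y + 1, f_y(x, y) = -x**2 - 4*x*y + x - 6*y**2 - 4*y + 1.
  f_x(P) = -6, f_y(P) = -91 (gradient nonzero, so P is smooth).
Step 3: tangent line at P: -6·(x − 2) + -91·(y − 3) = 0.
Expanding: -6*x - 91*y + 285 = 0.


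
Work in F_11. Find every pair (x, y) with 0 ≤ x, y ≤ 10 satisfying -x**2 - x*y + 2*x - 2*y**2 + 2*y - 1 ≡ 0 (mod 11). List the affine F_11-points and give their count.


Affine F_11-points: {(1, 0), (1, 6), (2, 4), (2, 7), (4, 3), (4, 7), (6, 3), (6, 6), (7, 4), (7, 10)}; count = 10.

For each of the 121 pairs (x, y) ∈ F_11², evaluate f(x, y) mod 11. Record the zeros.
  x = 0: [0↦10, 1↦10, 2↦6, 3↦9, 4↦8, 5↦3, 6↦5, 7↦3, 8↦8, 9↦9, 10↦6]  zeros at y ∈ ∅
  x = 1: [0↦0, 1↦10, 2↦5, 3↦7, 4↦5, 5↦10, 6↦0, 7↦8, 8↦1, 9↦1, 10↦8]  zeros at y ∈ {0, 6}
  x = 2: [0↦10, 1↦8, 2↦2, 3↦3, 4↦0, 5↦4, 6↦4, 7↦0, 8↦3, 9↦2, 10↦8]  zeros at y ∈ {4, 7}
  x = 3: [0↦7, 1↦4, 2↦8, 3↦8, 4↦4, 5↦7, 6↦6, 7↦1, 8↦3, 9↦1, 10↦6]  zeros at y ∈ ∅
  x = 4: [0↦2, 1↦9, 2↦1, 3↦0, 4↦6, 5↦8, 6↦6, 7↦0, 8↦1, 9↦9, 10↦2]  zeros at y ∈ {3, 7}
  x = 5: [0↦6, 1↦1, 2↦3, 3↦1, 4↦6, 5↦7, 6↦4, 7↦8, 8↦8, 9↦4, 10↦7]  zeros at y ∈ ∅
  x = 6: [0↦8, 1↦2, 2↦3, 3↦0, 4↦4, 5↦4, 6↦0, 7↦3, 8↦2, 9↦8, 10↦10]  zeros at y ∈ {3, 6}
  x = 7: [0↦8, 1↦1, 2↦1, 3↦8, 4↦0, 5↦10, 6↦5, 7↦7, 8↦5, 9↦10, 10↦0]  zeros at y ∈ {4, 10}
  x = 8: [0↦6, 1↦9, 2↦8, 3↦3, 4↦5, 5↦3, 6↦8, 7↦9, 8↦6, 9↦10, 10↦10]  zeros at y ∈ ∅
  x = 9: [0↦2, 1↦4, 2↦2, 3↦7, 4↦8, 5↦5, 6↦9, 7↦9, 8↦5, 9↦8, 10↦7]  zeros at y ∈ ∅
  x = 10: [0↦7, 1↦8, 2↦5, 3↦9, 4↦9, 5↦5, 6↦8, 7↦7, 8↦2, 9↦4, 10↦2]  zeros at y ∈ ∅
Collecting zeros: affine points = {(1, 0), (1, 6), (2, 4), (2, 7), (4, 3), (4, 7), (6, 3), (6, 6), (7, 4), (7, 10)}.
Total count |C(F_11)_aff| = 10.


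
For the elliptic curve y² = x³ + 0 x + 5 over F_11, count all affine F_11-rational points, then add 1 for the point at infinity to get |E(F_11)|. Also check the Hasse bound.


Affine points = {(0, 4), (0, 7), (4, 5), (4, 6), (5, 3), (5, 8), (6, 1), (6, 10), (8, 0), (10, 2), (10, 9)}; affine count = 11; |E(F_11)| = 12.

Discriminant check: Δ ∝ 4a³ + 27b² = 4·0³ + 27·5² = 4·0 + 27·25 ≡ 4 (mod 11). Nonzero ⇒ E is nonsingular.
For each x ∈ F_11, compute rhs = x³ + 0·x + 5 mod 11, then count y ∈ F_11 with y² ≡ rhs.
  x = 0: rhs = 5, matching y values: 4, 7 (2 points).
  x = 1: rhs = 6, matching y values: none (0 points).
  x = 2: rhs = 2, matching y values: none (0 points).
  x = 3: rhs = 10, matching y values: none (0 points).
  x = 4: rhs = 3, matching y values: 5, 6 (2 points).
  x = 5: rhs = 9, matching y values: 3, 8 (2 points).
  x = 6: rhs = 1, matching y values: 1, 10 (2 points).
  x = 7: rhs = 7, matching y values: none (0 points).
  x = 8: rhs = 0, matching y values: 0 (1 points).
  x = 9: rhs = 8, matching y values: none (0 points).
  x = 10: rhs = 4, matching y values: 2, 9 (2 points).
Total affine count: 11.
Full point count |E(F_11)| = 11 + 1 = 12.
Hasse bound: |12 − (11+1)| = |0| = 0 ≤ 2√11 ≈ 6.6332 ✓.


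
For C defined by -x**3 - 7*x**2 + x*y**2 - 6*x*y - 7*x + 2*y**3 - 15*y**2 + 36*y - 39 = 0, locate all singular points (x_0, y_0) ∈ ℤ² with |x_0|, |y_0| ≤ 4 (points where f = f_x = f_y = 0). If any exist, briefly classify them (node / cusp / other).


Singular points: {(-2, 3)}; classification: node.

Compute partial derivatives:
  f_x = -3*x**2 - 14*x + y**2 - 6*y - 7.
  f_y = 2*x*y - 6*x + 6*y**2 - 30*y + 36.
Scan x_0 ∈ {−4, ..., 4}. For each x_0, f_y(x_0, y) is a polynomial in y; find its integer roots y ∈ {−4, ..., 4}, then test f_x and f at those candidates.
  x = -4: f_y(-4, y) = 6*y**2 - 38*y + 60; vanishes at y ∈ {3}. (-4, 3): f_x = -8 ≠ 0.
  x = -3: f_y(-3, y) = 6*y**2 - 36*y + 54; vanishes at y ∈ {3}. (-3, 3): f_x = -1 ≠ 0.
  x = -2: f_y(-2, y) = 6*y**2 - 34*y + 48; vanishes at y ∈ {3}. (-2, 3): f_x = 0, f = 0 — SINGULAR.
  x = -1: f_y(-1, y) = 6*y**2 - 32*y + 42; vanishes at y ∈ {3}. (-1, 3): f_x = -5 ≠ 0.
  x = 0: f_y(0, y) = 6*y**2 - 30*y + 36; vanishes at y ∈ {2, 3}. (0, 2): f_x = -15 ≠ 0; (0, 3): f_x = -16 ≠ 0.
  x = 1: f_y(1, y) = 6*y**2 - 28*y + 30; vanishes at y ∈ {3}. (1, 3): f_x = -33 ≠ 0.
  x = 2: f_y(2, y) = 6*y**2 - 26*y + 24; vanishes at y ∈ {3}. (2, 3): f_x = -56 ≠ 0.
  x = 3: f_y(3, y) = 6*y**2 - 24*y + 18; vanishes at y ∈ {1, 3}. (3, 1): f_x = -81 ≠ 0; (3, 3): f_x = -85 ≠ 0.
  x = 4: f_y(4, y) = 6*y**2 - 22*y + 12; vanishes at y ∈ {3}. (4, 3): f_x = -120 ≠ 0.
Only singular point on the grid: (-2, 3).
Classify: substitute x = -2 + u, y = 3 + v and expand: f = -u**3 - u**2 + u*v**2 + 2*v**3 + v**2.
No constant or linear terms (consistent with a singular point). Quadratic part: -u**2 + v**2. Cubic part: -u**3 + u*v**2 + 2*v**3.
The quadratic part v**2 - u**2 = (v − u)(v + u) splits into two distinct linear factors, so there are two distinct tangent lines y − 3 = ±(x − -2) — this is a node (ordinary double point).
Classification: node.


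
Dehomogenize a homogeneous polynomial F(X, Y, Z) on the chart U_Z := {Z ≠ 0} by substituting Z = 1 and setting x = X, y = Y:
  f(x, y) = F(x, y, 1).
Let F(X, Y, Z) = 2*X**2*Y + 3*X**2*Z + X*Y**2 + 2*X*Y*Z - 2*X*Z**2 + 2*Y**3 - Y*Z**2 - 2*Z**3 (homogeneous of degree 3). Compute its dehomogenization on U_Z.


f(x, y) = 2*x**2*y + 3*x**2 + x*y**2 + 2*x*y - 2*x + 2*y**3 - y - 2

On U_Z we set Z = 1. Each monomial c·X^i·Y^j·Z^k in F becomes c·x^i·y^j·1^k = c·x^i·y^j.
Substituting Z = 1: F(X, Y, 1) = 2*x**2*y + 3*x**2 + x*y**2 + 2*x*y - 2*x + 2*y**3 - y - 2.
Note: deg(f) ≤ deg(F) = 3; strict inequality happens when F is divisible by Z (lost terms).


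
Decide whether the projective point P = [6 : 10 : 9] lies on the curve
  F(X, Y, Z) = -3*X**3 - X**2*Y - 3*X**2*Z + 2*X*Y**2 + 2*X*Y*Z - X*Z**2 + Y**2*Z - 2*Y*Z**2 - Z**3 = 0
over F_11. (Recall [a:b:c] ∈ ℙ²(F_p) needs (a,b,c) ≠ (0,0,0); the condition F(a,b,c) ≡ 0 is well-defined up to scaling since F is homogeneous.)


F(6,10,9) ≡ 4 (mod 11); P is NOT on the curve.

Evaluate F(6, 10, 9) term-by-term (mod 11).
  -3*X**3 ↦ -3·216·1·1 = -648
  -X**2*Y ↦ -1·36·10·1 = -360
  -3*X**2*Z ↦ -3·36·1·9 = -972
  2*X*Y**2 ↦ 2·6·100·1 = 1200
  2*X*Y*Z ↦ 2·6·10·9 = 1080
  -X*Z**2 ↦ -1·6·1·81 = -486
  Y**2*Z ↦ 1·1·100·9 = 900
  -2*Y*Z**2 ↦ -2·1·10·81 = -1620
  -Z**3 ↦ -1·1·1·729 = -729
Sum: F(6, 10, 9) = (-648) + (-360) + (-972) + (1200) + (1080) + (-486) + (900) + (-1620) + (-729) = -1635.
Reducing mod 11: -1635 ≡ 4 (mod 11).
Since F(a, b, c) ≡ 4 ≠ 0 (mod 11), P does NOT lie on the curve.


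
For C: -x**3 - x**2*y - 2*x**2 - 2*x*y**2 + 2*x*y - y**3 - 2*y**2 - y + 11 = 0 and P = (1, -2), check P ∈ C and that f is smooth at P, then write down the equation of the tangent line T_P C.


Tangent line at P: -15*x + 4*y + 23 = 0.

Step 1: f(1, -2) = 0, so P lies on C.
Step 2: partial derivatives
  f_x(x, y) = -3*x**2 - 2*x*y - 4*x - 2*y**2 + 2*y, f_y(x, y) = -x**2 - 4*x*y + 2*x - 3*y**2 - 4*y - 1.
  f_x(P) = -15, f_y(P) = 4 (gradient nonzero, so P is smooth).
Step 3: tangent line at P: -15·(x − 1) + 4·(y − -2) = 0.
Expanding: -15*x + 4*y + 23 = 0.


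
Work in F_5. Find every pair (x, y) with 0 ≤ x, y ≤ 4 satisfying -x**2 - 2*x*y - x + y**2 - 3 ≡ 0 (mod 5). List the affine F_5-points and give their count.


Affine F_5-points: {(1, 0), (1, 2), (3, 0), (3, 1), (4, 1), (4, 2)}; count = 6.

For each of the 25 pairs (x, y) ∈ F_5², evaluate f(x, y) mod 5. Record the zeros.
  x = 0: [0↦2, 1↦3, 2↦1, 3↦1, 4↦3]  zeros at y ∈ ∅
  x = 1: [0↦0, 1↦4, 2↦0, 3↦3, 4↦3]  zeros at y ∈ {0, 2}
  x = 2: [0↦1, 1↦3, 2↦2, 3↦3, 4↦1]  zeros at y ∈ ∅
  x = 3: [0↦0, 1↦0, 2↦2, 3↦1, 4↦2]  zeros at y ∈ {0, 1}
  x = 4: [0↦2, 1↦0, 2↦0, 3↦2, 4↦1]  zeros at y ∈ {1, 2}
Collecting zeros: affine points = {(1, 0), (1, 2), (3, 0), (3, 1), (4, 1), (4, 2)}.
Total count |C(F_5)_aff| = 6.


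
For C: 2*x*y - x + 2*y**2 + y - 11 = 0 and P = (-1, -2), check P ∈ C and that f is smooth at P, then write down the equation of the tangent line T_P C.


Tangent line at P: -5*x - 9*y - 23 = 0.

Step 1: f(-1, -2) = 0, so P lies on C.
Step 2: partial derivatives
  f_x(x, y) = 2*y - 1, f_y(x, y) = 2*x + 4*y + 1.
  f_x(P) = -5, f_y(P) = -9 (gradient nonzero, so P is smooth).
Step 3: tangent line at P: -5·(x − -1) + -9·(y − -2) = 0.
Expanding: -5*x - 9*y - 23 = 0.


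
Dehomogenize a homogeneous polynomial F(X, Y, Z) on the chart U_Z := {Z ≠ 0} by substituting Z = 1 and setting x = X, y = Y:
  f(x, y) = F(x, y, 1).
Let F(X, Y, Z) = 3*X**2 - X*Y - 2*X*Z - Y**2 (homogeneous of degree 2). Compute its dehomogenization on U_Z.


f(x, y) = 3*x**2 - x*y - 2*x - y**2

On U_Z we set Z = 1. Each monomial c·X^i·Y^j·Z^k in F becomes c·x^i·y^j·1^k = c·x^i·y^j.
Substituting Z = 1: F(X, Y, 1) = 3*x**2 - x*y - 2*x - y**2.
Note: deg(f) ≤ deg(F) = 2; strict inequality happens when F is divisible by Z (lost terms).


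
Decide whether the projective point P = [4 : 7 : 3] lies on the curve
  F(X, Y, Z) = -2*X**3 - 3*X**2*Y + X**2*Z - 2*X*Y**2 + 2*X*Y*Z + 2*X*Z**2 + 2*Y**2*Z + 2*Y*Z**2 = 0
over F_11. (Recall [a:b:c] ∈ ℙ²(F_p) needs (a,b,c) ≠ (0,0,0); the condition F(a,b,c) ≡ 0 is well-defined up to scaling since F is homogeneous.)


F(4,7,3) ≡ 6 (mod 11); P is NOT on the curve.

Evaluate F(4, 7, 3) term-by-term (mod 11).
  -2*X**3 ↦ -2·64·1·1 = -128
  -3*X**2*Y ↦ -3·16·7·1 = -336
  X**2*Z ↦ 1·16·1·3 = 48
  -2*X*Y**2 ↦ -2·4·49·1 = -392
  2*X*Y*Z ↦ 2·4·7·3 = 168
  2*X*Z**2 ↦ 2·4·1·9 = 72
  2*Y**2*Z ↦ 2·1·49·3 = 294
  2*Y*Z**2 ↦ 2·1·7·9 = 126
Sum: F(4, 7, 3) = (-128) + (-336) + (48) + (-392) + (168) + (72) + (294) + (126) = -148.
Reducing mod 11: -148 ≡ 6 (mod 11).
Since F(a, b, c) ≡ 6 ≠ 0 (mod 11), P does NOT lie on the curve.


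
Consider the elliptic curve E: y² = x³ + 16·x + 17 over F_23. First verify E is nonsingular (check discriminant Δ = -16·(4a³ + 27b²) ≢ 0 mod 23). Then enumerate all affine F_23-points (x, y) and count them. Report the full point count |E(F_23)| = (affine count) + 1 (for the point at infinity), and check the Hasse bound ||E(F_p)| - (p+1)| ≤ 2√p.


Affine points = {(3, 0), (7, 9), (7, 14), (8, 6), (8, 17), (9, 4), (9, 19), (10, 2), (10, 21), (11, 11), (11, 12), (14, 8), (14, 15), (17, 2), (17, 21), (19, 2), (19, 21), (21, 0), (22, 0)}; affine count = 19; |E(F_23)| = 20.

Discriminant check: Δ ∝ 4a³ + 27b² = 4·16³ + 27·17² = 4·4096 + 27·289 ≡ 14 (mod 23). Nonzero ⇒ E is nonsingular.
For each x ∈ F_23, compute rhs = x³ + 16·x + 17 mod 23, then count y ∈ F_23 with y² ≡ rhs.
  x = 0: rhs = 17, matching y values: none (0 points).
  x = 1: rhs = 11, matching y values: none (0 points).
  x = 2: rhs = 11, matching y values: none (0 points).
  x = 3: rhs = 0, matching y values: 0 (1 points).
  x = 4: rhs = 7, matching y values: none (0 points).
  x = 5: rhs = 15, matching y values: none (0 points).
  x = 6: rhs = 7, matching y values: none (0 points).
  x = 7: rhs = 12, matching y values: 9, 14 (2 points).
  x = 8: rhs = 13, matching y values: 6, 17 (2 points).
  x = 9: rhs = 16, matching y values: 4, 19 (2 points).
  x = 10: rhs = 4, matching y values: 2, 21 (2 points).
  x = 11: rhs = 6, matching y values: 11, 12 (2 points).
  x = 12: rhs = 5, matching y values: none (0 points).
  x = 13: rhs = 7, matching y values: none (0 points).
  x = 14: rhs = 18, matching y values: 8, 15 (2 points).
  x = 15: rhs = 21, matching y values: none (0 points).
  x = 16: rhs = 22, matching y values: none (0 points).
  x = 17: rhs = 4, matching y values: 2, 21 (2 points).
  x = 18: rhs = 19, matching y values: none (0 points).
  x = 19: rhs = 4, matching y values: 2, 21 (2 points).
  x = 20: rhs = 11, matching y values: none (0 points).
  x = 21: rhs = 0, matching y values: 0 (1 points).
  x = 22: rhs = 0, matching y values: 0 (1 points).
Total affine count: 19.
Full point count |E(F_23)| = 19 + 1 = 20.
Hasse bound: |20 − (23+1)| = |-4| = 4 ≤ 2√23 ≈ 9.5917 ✓.


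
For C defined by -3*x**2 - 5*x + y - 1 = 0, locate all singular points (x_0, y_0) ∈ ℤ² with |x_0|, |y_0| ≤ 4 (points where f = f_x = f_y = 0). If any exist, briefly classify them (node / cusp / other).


No singular points in the scanned grid; C is smooth there.

Compute partial derivatives:
  f_x = -6*x - 5.
  f_y = 1.
f_y = 1 is a nonzero constant, so f_y never vanishes: no point (x, y) can satisfy f = f_x = f_y = 0. In particular no (x, y) ∈ {−4, ..., 4}² is singular; the curve is smooth.


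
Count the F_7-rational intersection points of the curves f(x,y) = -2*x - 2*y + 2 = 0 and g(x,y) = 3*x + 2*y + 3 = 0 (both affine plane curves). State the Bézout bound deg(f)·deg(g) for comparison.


Common zeros: {(2, 6)}; count = 1; Bézout bound = 1.

deg(f) = 1, deg(g) = 1, so Bézout bound = 1.
Scan x ∈ F_7. For each x, list the y ∈ F_7 with f(x, y) ≡ 0 and those with g(x, y) ≡ 0 (mod 7); the common zeros in that column are the intersection.
  x = 0: f ≡ 0 at y ∈ {1}; g ≡ 0 at y ∈ {2}; common: ∅.
  x = 1: f ≡ 0 at y ∈ {0}; g ≡ 0 at y ∈ {4}; common: ∅.
  x = 2: f ≡ 0 at y ∈ {6}; g ≡ 0 at y ∈ {6}; common: {6}.
  x = 3: f ≡ 0 at y ∈ {5}; g ≡ 0 at y ∈ {1}; common: ∅.
  x = 4: f ≡ 0 at y ∈ {4}; g ≡ 0 at y ∈ {3}; common: ∅.
  x = 5: f ≡ 0 at y ∈ {3}; g ≡ 0 at y ∈ {5}; common: ∅.
  x = 6: f ≡ 0 at y ∈ {2}; g ≡ 0 at y ∈ {0}; common: ∅.
Collecting: common zeros = {(2, 6)}, so the count is 1.
Comparison with the Bézout bound: 1 ≤ 1 = deg(f)·deg(g), as expected for curves with no common component (the bound is attained).


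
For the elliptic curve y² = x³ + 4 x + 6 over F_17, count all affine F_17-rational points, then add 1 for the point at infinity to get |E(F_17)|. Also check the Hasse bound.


Affine points = {(4, 1), (4, 16), (5, 7), (5, 10), (6, 5), (6, 12), (10, 3), (10, 14), (11, 2), (11, 15), (14, 1), (14, 16), (16, 1), (16, 16)}; affine count = 14; |E(F_17)| = 15.

Discriminant check: Δ ∝ 4a³ + 27b² = 4·4³ + 27·6² = 4·64 + 27·36 ≡ 4 (mod 17). Nonzero ⇒ E is nonsingular.
For each x ∈ F_17, compute rhs = x³ + 4·x + 6 mod 17, then count y ∈ F_17 with y² ≡ rhs.
  x = 0: rhs = 6, matching y values: none (0 points).
  x = 1: rhs = 11, matching y values: none (0 points).
  x = 2: rhs = 5, matching y values: none (0 points).
  x = 3: rhs = 11, matching y values: none (0 points).
  x = 4: rhs = 1, matching y values: 1, 16 (2 points).
  x = 5: rhs = 15, matching y values: 7, 10 (2 points).
  x = 6: rhs = 8, matching y values: 5, 12 (2 points).
  x = 7: rhs = 3, matching y values: none (0 points).
  x = 8: rhs = 6, matching y values: none (0 points).
  x = 9: rhs = 6, matching y values: none (0 points).
  x = 10: rhs = 9, matching y values: 3, 14 (2 points).
  x = 11: rhs = 4, matching y values: 2, 15 (2 points).
  x = 12: rhs = 14, matching y values: none (0 points).
  x = 13: rhs = 11, matching y values: none (0 points).
  x = 14: rhs = 1, matching y values: 1, 16 (2 points).
  x = 15: rhs = 7, matching y values: none (0 points).
  x = 16: rhs = 1, matching y values: 1, 16 (2 points).
Total affine count: 14.
Full point count |E(F_17)| = 14 + 1 = 15.
Hasse bound: |15 − (17+1)| = |-3| = 3 ≤ 2√17 ≈ 8.2462 ✓.


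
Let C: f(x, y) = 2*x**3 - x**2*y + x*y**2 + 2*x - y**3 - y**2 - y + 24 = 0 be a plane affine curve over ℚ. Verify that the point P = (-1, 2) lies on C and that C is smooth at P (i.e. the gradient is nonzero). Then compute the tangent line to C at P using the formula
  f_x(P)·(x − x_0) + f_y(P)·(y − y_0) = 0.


Tangent line at P: 16*x - 22*y + 60 = 0.

Step 1: f(-1, 2) = 0, so P lies on C.
Step 2: partial derivatives
  f_x(x, y) = 6*x**2 - 2*x*y + y**2 + 2, f_y(x, y) = -x**2 + 2*x*y - 3*y**2 - 2*y - 1.
  f_x(P) = 16, f_y(P) = -22 (gradient nonzero, so P is smooth).
Step 3: tangent line at P: 16·(x − -1) + -22·(y − 2) = 0.
Expanding: 16*x - 22*y + 60 = 0.


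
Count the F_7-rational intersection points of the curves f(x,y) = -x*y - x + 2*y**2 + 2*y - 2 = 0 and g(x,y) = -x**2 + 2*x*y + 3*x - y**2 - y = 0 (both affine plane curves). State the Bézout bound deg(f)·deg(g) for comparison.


Common zeros: {(1, 2)}; count = 1; Bézout bound = 4.

deg(f) = 2, deg(g) = 2, so Bézout bound = 4.
Scan x ∈ F_7. For each x, list the y ∈ F_7 with f(x, y) ≡ 0 and those with g(x, y) ≡ 0 (mod 7); the common zeros in that column are the intersection.
  x = 0: f ≡ 0 at y ∈ ∅; g ≡ 0 at y ∈ {0, 6}; common: ∅.
  x = 1: f ≡ 0 at y ∈ {1, 2}; g ≡ 0 at y ∈ {2, 6}; common: {2}.
  x = 2: f ≡ 0 at y ∈ {3, 4}; g ≡ 0 at y ∈ ∅; common: ∅.
  x = 3: f ≡ 0 at y ∈ ∅; g ≡ 0 at y ∈ {0, 5}; common: ∅.
  x = 4: f ≡ 0 at y ∈ ∅; g ≡ 0 at y ∈ ∅; common: ∅.
  x = 5: f ≡ 0 at y ∈ {0, 5}; g ≡ 0 at y ∈ ∅; common: ∅.
  x = 6: f ≡ 0 at y ∈ ∅; g ≡ 0 at y ∈ {2}; common: ∅.
Collecting: common zeros = {(1, 2)}, so the count is 1.
Comparison with the Bézout bound: 1 ≤ 4 = deg(f)·deg(g), as expected for curves with no common component (the affine F_7-count falls short of the bound because intersections may lie at infinity, over extension fields, or carry multiplicity).


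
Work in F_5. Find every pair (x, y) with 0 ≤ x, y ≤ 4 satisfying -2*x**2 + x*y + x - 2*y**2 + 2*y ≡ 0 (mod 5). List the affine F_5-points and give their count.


Affine F_5-points: {(0, 0), (0, 1), (1, 1), (1, 3), (3, 0)}; count = 5.

For each of the 25 pairs (x, y) ∈ F_5², evaluate f(x, y) mod 5. Record the zeros.
  x = 0: [0↦0, 1↦0, 2↦1, 3↦3, 4↦1]  zeros at y ∈ {0, 1}
  x = 1: [0↦4, 1↦0, 2↦2, 3↦0, 4↦4]  zeros at y ∈ {1, 3}
  x = 2: [0↦4, 1↦1, 2↦4, 3↦3, 4↦3]  zeros at y ∈ ∅
  x = 3: [0↦0, 1↦3, 2↦2, 3↦2, 4↦3]  zeros at y ∈ {0}
  x = 4: [0↦2, 1↦1, 2↦1, 3↦2, 4↦4]  zeros at y ∈ ∅
Collecting zeros: affine points = {(0, 0), (0, 1), (1, 1), (1, 3), (3, 0)}.
Total count |C(F_5)_aff| = 5.


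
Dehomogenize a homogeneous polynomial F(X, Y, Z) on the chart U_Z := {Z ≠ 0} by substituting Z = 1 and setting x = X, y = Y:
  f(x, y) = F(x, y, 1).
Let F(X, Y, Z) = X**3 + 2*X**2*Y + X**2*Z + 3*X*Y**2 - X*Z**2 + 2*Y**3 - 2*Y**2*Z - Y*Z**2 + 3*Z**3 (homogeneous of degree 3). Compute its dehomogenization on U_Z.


f(x, y) = x**3 + 2*x**2*y + x**2 + 3*x*y**2 - x + 2*y**3 - 2*y**2 - y + 3

On U_Z we set Z = 1. Each monomial c·X^i·Y^j·Z^k in F becomes c·x^i·y^j·1^k = c·x^i·y^j.
Substituting Z = 1: F(X, Y, 1) = x**3 + 2*x**2*y + x**2 + 3*x*y**2 - x + 2*y**3 - 2*y**2 - y + 3.
Note: deg(f) ≤ deg(F) = 3; strict inequality happens when F is divisible by Z (lost terms).


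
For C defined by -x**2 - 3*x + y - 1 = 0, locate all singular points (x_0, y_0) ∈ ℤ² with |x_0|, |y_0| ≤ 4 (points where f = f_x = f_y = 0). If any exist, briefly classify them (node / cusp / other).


No singular points in the scanned grid; C is smooth there.

Compute partial derivatives:
  f_x = -2*x - 3.
  f_y = 1.
f_y = 1 is a nonzero constant, so f_y never vanishes: no point (x, y) can satisfy f = f_x = f_y = 0. In particular no (x, y) ∈ {−4, ..., 4}² is singular; the curve is smooth.


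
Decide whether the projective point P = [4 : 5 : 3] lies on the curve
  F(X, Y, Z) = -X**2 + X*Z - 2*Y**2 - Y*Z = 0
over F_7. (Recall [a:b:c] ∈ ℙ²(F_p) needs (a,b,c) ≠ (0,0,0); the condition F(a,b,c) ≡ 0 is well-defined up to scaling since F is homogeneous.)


F(4,5,3) ≡ 1 (mod 7); P is NOT on the curve.

Evaluate F(4, 5, 3) term-by-term (mod 7).
  -X**2 ↦ -1·16·1·1 = -16
  X*Z ↦ 1·4·1·3 = 12
  -2*Y**2 ↦ -2·1·25·1 = -50
  -Y*Z ↦ -1·1·5·3 = -15
Sum: F(4, 5, 3) = (-16) + (12) + (-50) + (-15) = -69.
Reducing mod 7: -69 ≡ 1 (mod 7).
Since F(a, b, c) ≡ 1 ≠ 0 (mod 7), P does NOT lie on the curve.


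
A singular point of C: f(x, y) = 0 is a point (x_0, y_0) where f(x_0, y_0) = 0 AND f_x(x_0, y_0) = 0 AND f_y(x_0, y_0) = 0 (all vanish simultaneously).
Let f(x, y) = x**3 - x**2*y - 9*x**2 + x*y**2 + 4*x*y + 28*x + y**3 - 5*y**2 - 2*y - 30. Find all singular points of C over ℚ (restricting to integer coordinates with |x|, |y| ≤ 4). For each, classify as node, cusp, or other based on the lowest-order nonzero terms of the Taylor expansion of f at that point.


Singular points: {(3, 1)}; classification: node.

Compute partial derivatives:
  f_x = 3*x**2 - 2*x*y - 18*x + y**2 + 4*y + 28.
  f_y = -x**2 + 2*x*y + 4*x + 3*y**2 - 10*y - 2.
Scan x_0 ∈ {−4, ..., 4}. For each x_0, f_y(x_0, y) is a polynomial in y; find its integer roots y ∈ {−4, ..., 4}, then test f_x and f at those candidates.
  x = -4: f_y(-4, y) = 3*y**2 - 18*y - 34; no integer root y with |y| ≤ 4.
  x = -3: f_y(-3, y) = 3*y**2 - 16*y - 23; no integer root y with |y| ≤ 4.
  x = -2: f_y(-2, y) = 3*y**2 - 14*y - 14; no integer root y with |y| ≤ 4.
  x = -1: f_y(-1, y) = 3*y**2 - 12*y - 7; no integer root y with |y| ≤ 4.
  x = 0: f_y(0, y) = 3*y**2 - 10*y - 2; no integer root y with |y| ≤ 4.
  x = 1: f_y(1, y) = 3*y**2 - 8*y + 1; no integer root y with |y| ≤ 4.
  x = 2: f_y(2, y) = 3*y**2 - 6*y + 2; no integer root y with |y| ≤ 4.
  x = 3: f_y(3, y) = 3*y**2 - 4*y + 1; vanishes at y ∈ {1}. (3, 1): f_x = 0, f = 0 — SINGULAR.
  x = 4: f_y(4, y) = 3*y**2 - 2*y - 2; no integer root y with |y| ≤ 4.
Only singular point on the grid: (3, 1).
Classify: substitute x = 3 + u, y = 1 + v and expand: f = u**3 - u**2*v - u**2 + u*v**2 + v**3 + v**2.
No constant or linear terms (consistent with a singular point). Quadratic part: -u**2 + v**2. Cubic part: u**3 - u**2*v + u*v**2 + v**3.
The quadratic part v**2 - u**2 = (v − u)(v + u) splits into two distinct linear factors, so there are two distinct tangent lines y − 1 = ±(x − 3) — this is a node (ordinary double point).
Classification: node.


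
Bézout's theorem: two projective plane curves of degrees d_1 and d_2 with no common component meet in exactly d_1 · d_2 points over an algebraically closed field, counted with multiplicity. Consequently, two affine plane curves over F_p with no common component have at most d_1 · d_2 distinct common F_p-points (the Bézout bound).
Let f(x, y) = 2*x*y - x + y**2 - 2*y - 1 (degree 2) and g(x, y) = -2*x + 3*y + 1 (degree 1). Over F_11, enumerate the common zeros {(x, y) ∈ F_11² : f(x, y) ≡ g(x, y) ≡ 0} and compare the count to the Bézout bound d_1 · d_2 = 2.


Common zeros: {(2, 1)}; count = 1; Bézout bound = 2.

deg(f) = 2, deg(g) = 1, so Bézout bound = 2.
Scan x ∈ F_11. For each x, list the y ∈ F_11 with f(x, y) ≡ 0 and those with g(x, y) ≡ 0 (mod 11); the common zeros in that column are the intersection.
  x = 0: f ≡ 0 at y ∈ ∅; g ≡ 0 at y ∈ {7}; common: ∅.
  x = 1: f ≡ 0 at y ∈ ∅; g ≡ 0 at y ∈ {4}; common: ∅.
  x = 2: f ≡ 0 at y ∈ {1, 8}; g ≡ 0 at y ∈ {1}; common: {1}.
  x = 3: f ≡ 0 at y ∈ ∅; g ≡ 0 at y ∈ {9}; common: ∅.
  x = 4: f ≡ 0 at y ∈ {2, 3}; g ≡ 0 at y ∈ {6}; common: ∅.
  x = 5: f ≡ 0 at y ∈ {7}; g ≡ 0 at y ∈ {3}; common: ∅.
  x = 6: f ≡ 0 at y ∈ ∅; g ≡ 0 at y ∈ {0}; common: ∅.
  x = 7: f ≡ 0 at y ∈ {5}; g ≡ 0 at y ∈ {8}; common: ∅.
  x = 8: f ≡ 0 at y ∈ {9, 10}; g ≡ 0 at y ∈ {5}; common: ∅.
  x = 9: f ≡ 0 at y ∈ ∅; g ≡ 0 at y ∈ {2}; common: ∅.
  x = 10: f ≡ 0 at y ∈ {0, 4}; g ≡ 0 at y ∈ {10}; common: ∅.
Collecting: common zeros = {(2, 1)}, so the count is 1.
Comparison with the Bézout bound: 1 ≤ 2 = deg(f)·deg(g), as expected for curves with no common component (the affine F_11-count falls short of the bound because intersections may lie at infinity, over extension fields, or carry multiplicity).


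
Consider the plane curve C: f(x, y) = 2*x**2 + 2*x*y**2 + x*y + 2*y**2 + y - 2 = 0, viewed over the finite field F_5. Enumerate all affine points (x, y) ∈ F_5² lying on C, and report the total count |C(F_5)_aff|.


Affine F_5-points: {(1, 0), (1, 2), (2, 1), (3, 3), (3, 4), (4, 0), (4, 1), (4, 2), (4, 3), (4, 4)}; count = 10.

For each of the 25 pairs (x, y) ∈ F_5², evaluate f(x, y) mod 5. Record the zeros.
  x = 0: [0↦3, 1↦1, 2↦3, 3↦4, 4↦4]  zeros at y ∈ ∅
  x = 1: [0↦0, 1↦1, 2↦0, 3↦2, 4↦2]  zeros at y ∈ {0, 2}
  x = 2: [0↦1, 1↦0, 2↦1, 3↦4, 4↦4]  zeros at y ∈ {1}
  x = 3: [0↦1, 1↦3, 2↦1, 3↦0, 4↦0]  zeros at y ∈ {3, 4}
  x = 4: [0↦0, 1↦0, 2↦0, 3↦0, 4↦0]  zeros at y ∈ {0, 1, 2, 3, 4}
Collecting zeros: affine points = {(1, 0), (1, 2), (2, 1), (3, 3), (3, 4), (4, 0), (4, 1), (4, 2), (4, 3), (4, 4)}.
Total count |C(F_5)_aff| = 10.


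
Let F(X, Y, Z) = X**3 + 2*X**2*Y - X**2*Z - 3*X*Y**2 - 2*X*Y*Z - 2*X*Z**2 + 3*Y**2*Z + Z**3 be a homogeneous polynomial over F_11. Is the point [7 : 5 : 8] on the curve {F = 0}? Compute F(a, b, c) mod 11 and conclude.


F(7,5,8) ≡ 1 (mod 11); P is NOT on the curve.

Evaluate F(7, 5, 8) term-by-term (mod 11).
  X**3 ↦ 1·343·1·1 = 343
  2*X**2*Y ↦ 2·49·5·1 = 490
  -X**2*Z ↦ -1·49·1·8 = -392
  -3*X*Y**2 ↦ -3·7·25·1 = -525
  -2*X*Y*Z ↦ -2·7·5·8 = -560
  -2*X*Z**2 ↦ -2·7·1·64 = -896
  3*Y**2*Z ↦ 3·1·25·8 = 600
  Z**3 ↦ 1·1·1·512 = 512
Sum: F(7, 5, 8) = (343) + (490) + (-392) + (-525) + (-560) + (-896) + (600) + (512) = -428.
Reducing mod 11: -428 ≡ 1 (mod 11).
Since F(a, b, c) ≡ 1 ≠ 0 (mod 11), P does NOT lie on the curve.


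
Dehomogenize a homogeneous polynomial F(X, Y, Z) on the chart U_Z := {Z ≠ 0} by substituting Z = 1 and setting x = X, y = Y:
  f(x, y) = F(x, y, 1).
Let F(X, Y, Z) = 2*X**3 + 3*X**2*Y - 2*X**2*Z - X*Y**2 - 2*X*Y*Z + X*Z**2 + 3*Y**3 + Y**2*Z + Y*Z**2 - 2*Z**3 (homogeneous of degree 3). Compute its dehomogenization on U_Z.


f(x, y) = 2*x**3 + 3*x**2*y - 2*x**2 - x*y**2 - 2*x*y + x + 3*y**3 + y**2 + y - 2

On U_Z we set Z = 1. Each monomial c·X^i·Y^j·Z^k in F becomes c·x^i·y^j·1^k = c·x^i·y^j.
Substituting Z = 1: F(X, Y, 1) = 2*x**3 + 3*x**2*y - 2*x**2 - x*y**2 - 2*x*y + x + 3*y**3 + y**2 + y - 2.
Note: deg(f) ≤ deg(F) = 3; strict inequality happens when F is divisible by Z (lost terms).


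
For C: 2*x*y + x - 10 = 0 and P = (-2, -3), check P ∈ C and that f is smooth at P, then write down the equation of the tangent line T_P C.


Tangent line at P: -5*x - 4*y - 22 = 0.

Step 1: f(-2, -3) = 0, so P lies on C.
Step 2: partial derivatives
  f_x(x, y) = 2*y + 1, f_y(x, y) = 2*x.
  f_x(P) = -5, f_y(P) = -4 (gradient nonzero, so P is smooth).
Step 3: tangent line at P: -5·(x − -2) + -4·(y − -3) = 0.
Expanding: -5*x - 4*y - 22 = 0.


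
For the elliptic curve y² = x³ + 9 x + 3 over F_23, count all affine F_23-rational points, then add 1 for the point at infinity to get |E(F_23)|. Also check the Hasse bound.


Affine points = {(0, 7), (0, 16), (1, 6), (1, 17), (2, 11), (2, 12), (5, 9), (5, 14), (7, 8), (7, 15), (8, 9), (8, 14), (9, 10), (9, 13), (10, 9), (10, 14), (17, 3), (17, 20), (19, 8), (19, 15), (20, 8), (20, 15), (21, 0), (22, 4), (22, 19)}; affine count = 25; |E(F_23)| = 26.

Discriminant check: Δ ∝ 4a³ + 27b² = 4·9³ + 27·3² = 4·729 + 27·9 ≡ 8 (mod 23). Nonzero ⇒ E is nonsingular.
For each x ∈ F_23, compute rhs = x³ + 9·x + 3 mod 23, then count y ∈ F_23 with y² ≡ rhs.
  x = 0: rhs = 3, matching y values: 7, 16 (2 points).
  x = 1: rhs = 13, matching y values: 6, 17 (2 points).
  x = 2: rhs = 6, matching y values: 11, 12 (2 points).
  x = 3: rhs = 11, matching y values: none (0 points).
  x = 4: rhs = 11, matching y values: none (0 points).
  x = 5: rhs = 12, matching y values: 9, 14 (2 points).
  x = 6: rhs = 20, matching y values: none (0 points).
  x = 7: rhs = 18, matching y values: 8, 15 (2 points).
  x = 8: rhs = 12, matching y values: 9, 14 (2 points).
  x = 9: rhs = 8, matching y values: 10, 13 (2 points).
  x = 10: rhs = 12, matching y values: 9, 14 (2 points).
  x = 11: rhs = 7, matching y values: none (0 points).
  x = 12: rhs = 22, matching y values: none (0 points).
  x = 13: rhs = 17, matching y values: none (0 points).
  x = 14: rhs = 21, matching y values: none (0 points).
  x = 15: rhs = 17, matching y values: none (0 points).
  x = 16: rhs = 11, matching y values: none (0 points).
  x = 17: rhs = 9, matching y values: 3, 20 (2 points).
  x = 18: rhs = 17, matching y values: none (0 points).
  x = 19: rhs = 18, matching y values: 8, 15 (2 points).
  x = 20: rhs = 18, matching y values: 8, 15 (2 points).
  x = 21: rhs = 0, matching y values: 0 (1 points).
  x = 22: rhs = 16, matching y values: 4, 19 (2 points).
Total affine count: 25.
Full point count |E(F_23)| = 25 + 1 = 26.
Hasse bound: |26 − (23+1)| = |2| = 2 ≤ 2√23 ≈ 9.5917 ✓.


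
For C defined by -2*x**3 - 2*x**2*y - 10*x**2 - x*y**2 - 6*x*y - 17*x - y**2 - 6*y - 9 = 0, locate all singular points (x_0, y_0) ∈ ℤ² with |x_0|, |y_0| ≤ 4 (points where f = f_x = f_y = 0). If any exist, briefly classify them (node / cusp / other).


Singular points: {(-2, 1)}; classification: cusp.

Compute partial derivatives:
  f_x = -6*x**2 - 4*x*y - 20*x - y**2 - 6*y - 17.
  f_y = -2*x**2 - 2*x*y - 6*x - 2*y - 6.
Scan x_0 ∈ {−4, ..., 4}. For each x_0, f_y(x_0, y) is a polynomial in y; find its integer roots y ∈ {−4, ..., 4}, then test f_x and f at those candidates.
  x = -4: f_y(-4, y) = 6*y - 14; no integer root y with |y| ≤ 4.
  x = -3: f_y(-3, y) = 4*y - 6; no integer root y with |y| ≤ 4.
  x = -2: f_y(-2, y) = 2*y - 2; vanishes at y ∈ {1}. (-2, 1): f_x = 0, f = 0 — SINGULAR.
  x = -1: f_y(-1, y) = -2; no integer root y with |y| ≤ 4.
  x = 0: f_y(0, y) = -2*y - 6; vanishes at y ∈ {-3}. (0, -3): f_x = -8 ≠ 0.
  x = 1: f_y(1, y) = -4*y - 14; no integer root y with |y| ≤ 4.
  x = 2: f_y(2, y) = -6*y - 26; no integer root y with |y| ≤ 4.
  x = 3: f_y(3, y) = -8*y - 42; no integer root y with |y| ≤ 4.
  x = 4: f_y(4, y) = -10*y - 62; no integer root y with |y| ≤ 4.
Only singular point on the grid: (-2, 1).
Classify: substitute x = -2 + u, y = 1 + v and expand: f = -2*u**3 - 2*u**2*v - u*v**2 + v**2.
No constant or linear terms (consistent with a singular point). Quadratic part: v**2. Cubic part: -2*u**3 - 2*u**2*v - u*v**2.
The quadratic part v**2 is a perfect square, so there is a single (double) tangent line v = 0, i.e. y = 1. Restricting the cubic part to that line (v = 0) leaves -2*u**3 ≠ 0, so f is not divisible by v and the branch is v² ≈ 2*u**3 to lowest order — this is a cusp.
Classification: cusp.


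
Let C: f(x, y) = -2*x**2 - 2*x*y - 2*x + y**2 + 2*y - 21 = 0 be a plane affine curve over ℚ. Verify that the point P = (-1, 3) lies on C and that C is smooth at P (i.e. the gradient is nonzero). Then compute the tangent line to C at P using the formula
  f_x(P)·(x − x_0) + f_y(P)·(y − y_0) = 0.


Tangent line at P: -4*x + 10*y - 34 = 0.

Step 1: f(-1, 3) = 0, so P lies on C.
Step 2: partial derivatives
  f_x(x, y) = -4*x - 2*y - 2, f_y(x, y) = -2*x + 2*y + 2.
  f_x(P) = -4, f_y(P) = 10 (gradient nonzero, so P is smooth).
Step 3: tangent line at P: -4·(x − -1) + 10·(y − 3) = 0.
Expanding: -4*x + 10*y - 34 = 0.


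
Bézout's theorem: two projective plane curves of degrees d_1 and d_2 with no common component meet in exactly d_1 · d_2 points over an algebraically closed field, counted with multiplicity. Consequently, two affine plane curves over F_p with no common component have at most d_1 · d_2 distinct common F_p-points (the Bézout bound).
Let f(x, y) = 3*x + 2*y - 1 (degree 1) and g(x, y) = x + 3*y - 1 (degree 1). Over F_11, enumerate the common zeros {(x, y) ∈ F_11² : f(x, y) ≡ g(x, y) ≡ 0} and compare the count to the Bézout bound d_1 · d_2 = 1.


Common zeros: {(8, 5)}; count = 1; Bézout bound = 1.

deg(f) = 1, deg(g) = 1, so Bézout bound = 1.
Scan x ∈ F_11. For each x, list the y ∈ F_11 with f(x, y) ≡ 0 and those with g(x, y) ≡ 0 (mod 11); the common zeros in that column are the intersection.
  x = 0: f ≡ 0 at y ∈ {6}; g ≡ 0 at y ∈ {4}; common: ∅.
  x = 1: f ≡ 0 at y ∈ {10}; g ≡ 0 at y ∈ {0}; common: ∅.
  x = 2: f ≡ 0 at y ∈ {3}; g ≡ 0 at y ∈ {7}; common: ∅.
  x = 3: f ≡ 0 at y ∈ {7}; g ≡ 0 at y ∈ {3}; common: ∅.
  x = 4: f ≡ 0 at y ∈ {0}; g ≡ 0 at y ∈ {10}; common: ∅.
  x = 5: f ≡ 0 at y ∈ {4}; g ≡ 0 at y ∈ {6}; common: ∅.
  x = 6: f ≡ 0 at y ∈ {8}; g ≡ 0 at y ∈ {2}; common: ∅.
  x = 7: f ≡ 0 at y ∈ {1}; g ≡ 0 at y ∈ {9}; common: ∅.
  x = 8: f ≡ 0 at y ∈ {5}; g ≡ 0 at y ∈ {5}; common: {5}.
  x = 9: f ≡ 0 at y ∈ {9}; g ≡ 0 at y ∈ {1}; common: ∅.
  x = 10: f ≡ 0 at y ∈ {2}; g ≡ 0 at y ∈ {8}; common: ∅.
Collecting: common zeros = {(8, 5)}, so the count is 1.
Comparison with the Bézout bound: 1 ≤ 1 = deg(f)·deg(g), as expected for curves with no common component (the bound is attained).
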